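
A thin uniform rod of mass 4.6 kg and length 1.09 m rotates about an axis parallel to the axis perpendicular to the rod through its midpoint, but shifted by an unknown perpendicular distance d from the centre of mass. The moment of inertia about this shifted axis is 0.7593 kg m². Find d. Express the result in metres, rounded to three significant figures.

About the centre-of-mass axis, I_cm = (1/12)ML² = (1/12)(4.6)(1.09)² = 0.45544 kg m².
Parallel axis theorem: I = I_cm + Md², so Md² = 0.7593 − 0.45544 = 0.30386 kg m².
d = √(0.30386 / 4.6) = 0.25702 m.

0.257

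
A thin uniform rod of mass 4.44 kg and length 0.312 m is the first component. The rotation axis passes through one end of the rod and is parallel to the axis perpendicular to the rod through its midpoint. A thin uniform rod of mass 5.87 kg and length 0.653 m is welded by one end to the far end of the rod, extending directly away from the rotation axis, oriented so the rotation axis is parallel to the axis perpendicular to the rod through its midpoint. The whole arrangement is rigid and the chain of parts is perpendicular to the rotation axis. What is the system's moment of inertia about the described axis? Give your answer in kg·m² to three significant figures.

2.75

Thin rod: I_cm = (1/12)ML² = (1/12)(4.44)(0.312)² = 0.036017 kg·m²; centre at d = 0.156 m, so the parallel axis theorem gives I = 0.036017 + (4.44)(0.156)² = 0.14407 kg·m².
Thin rod: I_cm = (1/12)ML² = (1/12)(5.87)(0.653)² = 0.20859 kg·m²; centre at d = 0.156 + 0.156 + 0.3265 = 0.6385 m, so the parallel axis theorem gives I = 0.20859 + (5.87)(0.6385)² = 2.6017 kg·m².
Total I = 0.14407 + 2.6017 = 2.7457 kg·m².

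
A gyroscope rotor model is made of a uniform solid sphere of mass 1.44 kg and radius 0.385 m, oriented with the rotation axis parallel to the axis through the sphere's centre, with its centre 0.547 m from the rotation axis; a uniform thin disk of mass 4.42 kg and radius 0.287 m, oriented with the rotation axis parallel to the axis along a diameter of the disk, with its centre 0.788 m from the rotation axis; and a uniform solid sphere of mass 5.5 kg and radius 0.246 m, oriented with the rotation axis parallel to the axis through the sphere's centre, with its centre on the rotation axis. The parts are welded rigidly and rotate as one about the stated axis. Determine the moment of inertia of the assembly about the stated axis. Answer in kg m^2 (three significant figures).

3.48

Solid sphere: I_cm = (2/5)MR² = (2/5)(1.44)(0.385)² = 0.085378 kg m^2; centre at d = 0.547 m, so I = I_cm + Md² gives I = 0.085378 + (1.44)(0.547)² = 0.51624 kg m^2.
Thin disk: I_cm = (1/4)MR² = (1/4)(4.42)(0.287)² = 0.091018 kg m^2; centre at d = 0.788 m, so I = I_cm + Md² gives I = 0.091018 + (4.42)(0.788)² = 2.8356 kg m^2.
Solid sphere: I_cm = (2/5)MR² = (2/5)(5.5)(0.246)² = 0.13314 kg m^2; axis through the centre, so I = 0.13314 kg m^2.
Total I = 0.51624 + 2.8356 + 0.13314 = 3.485 kg m^2.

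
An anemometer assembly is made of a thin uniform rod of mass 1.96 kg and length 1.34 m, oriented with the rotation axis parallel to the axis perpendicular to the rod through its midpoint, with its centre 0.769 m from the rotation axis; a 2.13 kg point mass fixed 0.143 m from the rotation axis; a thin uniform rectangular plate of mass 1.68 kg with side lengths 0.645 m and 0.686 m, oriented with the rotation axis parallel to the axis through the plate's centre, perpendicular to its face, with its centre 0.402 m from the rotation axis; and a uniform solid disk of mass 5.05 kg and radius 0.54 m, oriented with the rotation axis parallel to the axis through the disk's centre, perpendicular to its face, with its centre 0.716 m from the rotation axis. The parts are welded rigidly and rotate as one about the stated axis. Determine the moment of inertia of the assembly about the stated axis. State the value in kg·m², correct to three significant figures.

5.22

Thin rod: I_cm = (1/12)ML² = (1/12)(1.96)(1.34)² = 0.29328 kg·m²; centre at d = 0.769 m, so I = I_cm + Md² gives I = 0.29328 + (1.96)(0.769)² = 1.4523 kg·m².
Point mass: I_cm = 0; centre at d = 0.143 m, so I = I_cm + Md² gives I = 0 + (2.13)(0.143)² = 0.043556 kg·m².
Rectangular plate: I_cm = (1/12)M(a²+b²) = (1/12)(1.68)[(0.645)² + (0.686)²] = 0.12413 kg·m²; centre at d = 0.402 m, so I = I_cm + Md² gives I = 0.12413 + (1.68)(0.402)² = 0.39562 kg·m².
Solid disk: I_cm = (1/2)MR² = (1/2)(5.05)(0.54)² = 0.73629 kg·m²; centre at d = 0.716 m, so I = I_cm + Md² gives I = 0.73629 + (5.05)(0.716)² = 3.3252 kg·m².
Total I = 1.4523 + 0.043556 + 0.39562 + 3.3252 = 5.2167 kg·m².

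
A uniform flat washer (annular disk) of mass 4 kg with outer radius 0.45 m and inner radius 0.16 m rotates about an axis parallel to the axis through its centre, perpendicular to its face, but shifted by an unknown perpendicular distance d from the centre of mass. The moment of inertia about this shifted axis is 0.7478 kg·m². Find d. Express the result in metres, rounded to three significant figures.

About the centre-of-mass axis, I_cm = (1/2)M(R²+r²) = (1/2)(4)[(0.45)² + (0.16)²] = 0.4562 kg·m².
Parallel axis theorem: I = I_cm + Md², so Md² = 0.7478 − 0.4562 = 0.2916 kg·m².
d = √(0.2916 / 4) = 0.27 m.

0.270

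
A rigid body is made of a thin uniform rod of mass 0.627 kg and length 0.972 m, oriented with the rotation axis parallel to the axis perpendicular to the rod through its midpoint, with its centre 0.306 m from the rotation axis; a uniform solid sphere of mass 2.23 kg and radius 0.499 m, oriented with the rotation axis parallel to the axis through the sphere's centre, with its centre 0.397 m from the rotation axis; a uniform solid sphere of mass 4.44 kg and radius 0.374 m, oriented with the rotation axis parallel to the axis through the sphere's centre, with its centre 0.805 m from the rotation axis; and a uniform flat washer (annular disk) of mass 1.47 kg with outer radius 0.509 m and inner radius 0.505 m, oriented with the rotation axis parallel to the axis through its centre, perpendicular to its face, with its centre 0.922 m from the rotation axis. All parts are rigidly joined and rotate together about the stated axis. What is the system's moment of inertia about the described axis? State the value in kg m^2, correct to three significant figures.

Thin rod: I_cm = (1/12)ML² = (1/12)(0.627)(0.972)² = 0.049365 kg m^2; centre at d = 0.306 m, so the parallel axis theorem gives I = 0.049365 + (0.627)(0.306)² = 0.10807 kg m^2.
Solid sphere: I_cm = (2/5)MR² = (2/5)(2.23)(0.499)² = 0.22211 kg m^2; centre at d = 0.397 m, so the parallel axis theorem gives I = 0.22211 + (2.23)(0.397)² = 0.57358 kg m^2.
Solid sphere: I_cm = (2/5)MR² = (2/5)(4.44)(0.374)² = 0.24842 kg m^2; centre at d = 0.805 m, so the parallel axis theorem gives I = 0.24842 + (4.44)(0.805)² = 3.1257 kg m^2.
Annular disk: I_cm = (1/2)M(R²+r²) = (1/2)(1.47)[(0.509)² + (0.505)²] = 0.37787 kg m^2; centre at d = 0.922 m, so the parallel axis theorem gives I = 0.37787 + (1.47)(0.922)² = 1.6275 kg m^2.
Total I = 0.10807 + 0.57358 + 3.1257 + 1.6275 = 5.4348 kg m^2.

5.43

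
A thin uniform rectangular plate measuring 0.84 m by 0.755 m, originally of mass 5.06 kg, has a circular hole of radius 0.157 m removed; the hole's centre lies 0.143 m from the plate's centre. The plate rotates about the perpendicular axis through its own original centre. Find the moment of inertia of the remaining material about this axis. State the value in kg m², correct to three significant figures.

0.518

Unpierced body about its centre: I₀ = (1/12)M(a²+b²) = (1/12)(5.06)[(0.84)² + (0.755)²] = 0.53789 kg m².
The removed disk has mass m = M·πr²/(ab) = (5.06)·π(0.157)²/(0.84·0.755) = 0.61784 kg (same uniform areal density).
Its moment of inertia about the rotation axis (parallel-axis theorem): I_hole = (1/2)mr² + md² = (1/2)(0.61784)(0.157)² + (0.61784)(0.143)² = 0.020249 kg m².
Treating the hole as negative mass, I = I₀ − I_hole = 0.53789 − 0.020249 = 0.51764 kg m².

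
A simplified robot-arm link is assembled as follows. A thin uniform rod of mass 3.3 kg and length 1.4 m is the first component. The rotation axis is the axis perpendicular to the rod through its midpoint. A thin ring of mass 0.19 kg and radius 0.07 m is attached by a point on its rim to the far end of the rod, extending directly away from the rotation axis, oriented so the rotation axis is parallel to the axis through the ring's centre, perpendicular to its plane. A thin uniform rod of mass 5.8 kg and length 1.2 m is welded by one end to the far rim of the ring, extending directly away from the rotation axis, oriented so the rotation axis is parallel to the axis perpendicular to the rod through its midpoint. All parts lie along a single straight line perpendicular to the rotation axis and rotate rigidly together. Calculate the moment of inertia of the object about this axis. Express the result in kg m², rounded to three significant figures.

13.4

Thin rod: I_cm = (1/12)ML² = (1/12)(3.3)(1.4)² = 0.539 kg m²; axis through the centre, so I = 0.539 kg m².
Thin ring: I_cm = MR² = (0.19)(0.07)² = 0.000931 kg m²; centre at d = 0.7 + 0.07 = 0.77 m, so I = I_cm + Md² gives I = 0.000931 + (0.19)(0.77)² = 0.11358 kg m².
Thin rod: I_cm = (1/12)ML² = (1/12)(5.8)(1.2)² = 0.696 kg m²; centre at d = 0.7 + 0.07 + 0.07 + 0.6 = 1.44 m, so I = I_cm + Md² gives I = 0.696 + (5.8)(1.44)² = 12.723 kg m².
Total I = 0.539 + 0.11358 + 12.723 = 13.375 kg m².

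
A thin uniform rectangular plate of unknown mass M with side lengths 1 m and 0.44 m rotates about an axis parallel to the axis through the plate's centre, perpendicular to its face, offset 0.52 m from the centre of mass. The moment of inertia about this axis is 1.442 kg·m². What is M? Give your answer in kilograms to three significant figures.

3.90

I = I_cm + Md² = (1/12)M(a²+b²) + Md² = M·[0.0833333·[(1)² + (0.44)²] + (0.52)²] = M·0.36987.
So M = 1.442 / 0.36987 = 3.8987 kg.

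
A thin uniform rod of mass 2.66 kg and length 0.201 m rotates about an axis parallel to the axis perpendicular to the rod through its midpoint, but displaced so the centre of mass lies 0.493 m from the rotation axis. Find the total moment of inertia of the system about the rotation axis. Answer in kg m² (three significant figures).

0.655

I_cm = (1/12)ML² = (1/12)(2.66)(0.201)² = 0.0089556 kg m²; centre at d = 0.493 m, so I = I_cm + Md² gives I = 0.0089556 + (2.66)(0.493)² = 0.65547 kg m².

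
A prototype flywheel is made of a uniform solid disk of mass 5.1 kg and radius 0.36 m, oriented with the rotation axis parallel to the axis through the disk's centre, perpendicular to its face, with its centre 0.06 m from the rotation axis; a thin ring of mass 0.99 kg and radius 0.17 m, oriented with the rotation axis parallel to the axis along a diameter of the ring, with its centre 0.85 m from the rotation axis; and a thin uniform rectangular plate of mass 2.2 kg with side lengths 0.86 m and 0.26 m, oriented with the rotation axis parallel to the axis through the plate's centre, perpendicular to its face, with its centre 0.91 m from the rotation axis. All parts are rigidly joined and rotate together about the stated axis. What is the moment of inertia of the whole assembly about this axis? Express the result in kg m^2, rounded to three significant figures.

Solid disk: I_cm = (1/2)MR² = (1/2)(5.1)(0.36)² = 0.33048 kg m^2; centre at d = 0.06 m, so the parallel axis theorem gives I = 0.33048 + (5.1)(0.06)² = 0.34884 kg m^2.
Thin ring: I_cm = (1/2)MR² = (1/2)(0.99)(0.17)² = 0.014306 kg m^2; centre at d = 0.85 m, so the parallel axis theorem gives I = 0.014306 + (0.99)(0.85)² = 0.72958 kg m^2.
Rectangular plate: I_cm = (1/12)M(a²+b²) = (1/12)(2.2)[(0.86)² + (0.26)²] = 0.14799 kg m^2; centre at d = 0.91 m, so the parallel axis theorem gives I = 0.14799 + (2.2)(0.91)² = 1.9698 kg m^2.
Total I = 0.34884 + 0.72958 + 1.9698 = 3.0482 kg m^2.

3.05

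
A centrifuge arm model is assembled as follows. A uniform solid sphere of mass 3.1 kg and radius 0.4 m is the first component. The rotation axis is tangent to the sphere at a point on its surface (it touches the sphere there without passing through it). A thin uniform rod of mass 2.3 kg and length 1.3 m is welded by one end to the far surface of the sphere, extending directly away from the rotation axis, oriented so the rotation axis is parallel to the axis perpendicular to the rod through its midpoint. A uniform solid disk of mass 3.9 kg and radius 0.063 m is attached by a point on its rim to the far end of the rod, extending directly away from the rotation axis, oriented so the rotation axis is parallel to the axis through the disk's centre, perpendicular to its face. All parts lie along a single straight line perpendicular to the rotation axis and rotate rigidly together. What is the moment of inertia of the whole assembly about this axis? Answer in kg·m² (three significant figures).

24.1

Solid sphere: I_cm = (2/5)MR² = (2/5)(3.1)(0.4)² = 0.1984 kg·m²; centre at d = 0.4 m, so I = I_cm + Md² gives I = 0.1984 + (3.1)(0.4)² = 0.6944 kg·m².
Thin rod: I_cm = (1/12)ML² = (1/12)(2.3)(1.3)² = 0.32392 kg·m²; centre at d = 0.4 + 0.4 + 0.65 = 1.45 m, so I = I_cm + Md² gives I = 0.32392 + (2.3)(1.45)² = 5.1597 kg·m².
Solid disk: I_cm = (1/2)MR² = (1/2)(3.9)(0.063)² = 0.0077396 kg·m²; centre at d = 0.4 + 0.4 + 0.65 + 0.65 + 0.063 = 2.163 m, so I = I_cm + Md² gives I = 0.0077396 + (3.9)(2.163)² = 18.254 kg·m².
Total I = 0.6944 + 5.1597 + 18.254 = 24.108 kg·m².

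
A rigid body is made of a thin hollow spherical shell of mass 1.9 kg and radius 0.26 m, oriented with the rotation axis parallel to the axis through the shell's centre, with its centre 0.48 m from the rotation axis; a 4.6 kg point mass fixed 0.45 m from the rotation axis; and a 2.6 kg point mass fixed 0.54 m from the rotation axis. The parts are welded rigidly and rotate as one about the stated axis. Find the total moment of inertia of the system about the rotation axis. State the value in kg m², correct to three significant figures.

2.21

Spherical shell: I_cm = (2/3)MR² = (2/3)(1.9)(0.26)² = 0.085627 kg m²; centre at d = 0.48 m, so the parallel axis theorem gives I = 0.085627 + (1.9)(0.48)² = 0.52339 kg m².
Point mass: I_cm = 0; centre at d = 0.45 m, so the parallel axis theorem gives I = 0 + (4.6)(0.45)² = 0.9315 kg m².
Point mass: I_cm = 0; centre at d = 0.54 m, so the parallel axis theorem gives I = 0 + (2.6)(0.54)² = 0.75816 kg m².
Total I = 0.52339 + 0.9315 + 0.75816 = 2.213 kg m².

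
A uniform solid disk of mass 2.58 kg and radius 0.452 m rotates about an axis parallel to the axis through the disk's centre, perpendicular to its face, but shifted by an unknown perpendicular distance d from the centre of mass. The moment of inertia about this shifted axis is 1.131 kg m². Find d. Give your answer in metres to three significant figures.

About the centre-of-mass axis, I_cm = (1/2)MR² = (1/2)(2.58)(0.452)² = 0.26355 kg m².
Parallel axis theorem: I = I_cm + Md², so Md² = 1.131 − 0.26355 = 0.86745 kg m².
d = √(0.86745 / 2.58) = 0.57984 m.

0.580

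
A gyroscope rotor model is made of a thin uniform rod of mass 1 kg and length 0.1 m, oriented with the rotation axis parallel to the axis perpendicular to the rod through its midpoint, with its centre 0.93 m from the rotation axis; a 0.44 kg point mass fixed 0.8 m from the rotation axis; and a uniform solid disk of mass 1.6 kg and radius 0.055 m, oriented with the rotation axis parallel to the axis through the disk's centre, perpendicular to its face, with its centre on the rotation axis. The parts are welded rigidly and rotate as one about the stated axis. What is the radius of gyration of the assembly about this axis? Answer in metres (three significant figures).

0.615

Thin rod: I_cm = (1/12)ML² = (1/12)(1)(0.1)² = 0.00083333 kg·m²; centre at d = 0.93 m, so the parallel axis theorem gives I = 0.00083333 + (1)(0.93)² = 0.86573 kg·m².
Point mass: I_cm = 0; centre at d = 0.8 m, so the parallel axis theorem gives I = 0 + (0.44)(0.8)² = 0.2816 kg·m².
Solid disk: I_cm = (1/2)MR² = (1/2)(1.6)(0.055)² = 0.00242 kg·m²; axis through the centre, so I = 0.00242 kg·m².
Total I = 1.1498 kg·m²; total mass M = 3.04 kg.
k = √(I/M) = √(1.1498/3.04) = 0.61499 m.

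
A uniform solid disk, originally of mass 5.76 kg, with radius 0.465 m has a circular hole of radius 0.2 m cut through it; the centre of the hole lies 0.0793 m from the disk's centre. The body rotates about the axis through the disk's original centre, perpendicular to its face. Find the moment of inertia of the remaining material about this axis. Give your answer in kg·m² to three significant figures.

0.595

Unpierced body about its centre: I₀ = (1/2)MR² = (1/2)(5.76)(0.465)² = 0.62273 kg·m².
The removed disk has mass m = M·(r/R)² = (5.76)(0.2/0.465)² = 1.0656 kg (same uniform areal density).
Its moment of inertia about the rotation axis (parallel-axis theorem): I_hole = (1/2)mr² + md² = (1/2)(1.0656)(0.2)² + (1.0656)(0.0793)² = 0.028012 kg·m².
Treating the hole as negative mass, I = I₀ − I_hole = 0.62273 − 0.028012 = 0.59472 kg·m².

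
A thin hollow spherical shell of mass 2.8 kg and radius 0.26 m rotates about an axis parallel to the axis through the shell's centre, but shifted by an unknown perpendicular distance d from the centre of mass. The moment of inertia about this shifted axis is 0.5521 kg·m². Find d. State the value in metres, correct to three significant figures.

About the centre-of-mass axis, I_cm = (2/3)MR² = (2/3)(2.8)(0.26)² = 0.12619 kg·m².
Parallel axis theorem: I = I_cm + Md², so Md² = 0.5521 − 0.12619 = 0.42591 kg·m².
d = √(0.42591 / 2.8) = 0.39002 m.

0.390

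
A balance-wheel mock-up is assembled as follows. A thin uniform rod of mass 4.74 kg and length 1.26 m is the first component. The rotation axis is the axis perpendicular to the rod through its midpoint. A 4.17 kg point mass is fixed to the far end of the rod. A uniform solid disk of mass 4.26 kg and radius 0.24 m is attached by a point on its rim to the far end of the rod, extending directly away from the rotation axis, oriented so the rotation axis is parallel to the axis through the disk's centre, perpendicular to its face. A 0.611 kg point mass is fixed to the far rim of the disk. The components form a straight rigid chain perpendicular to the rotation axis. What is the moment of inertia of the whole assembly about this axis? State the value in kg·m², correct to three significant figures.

Thin rod: I_cm = (1/12)ML² = (1/12)(4.74)(1.26)² = 0.6271 kg·m²; axis through the centre, so I = 0.6271 kg·m².
Point mass: I_cm = 0; centre at d = 0.63 m, so the parallel axis theorem gives I = 0 + (4.17)(0.63)² = 1.6551 kg·m².
Solid disk: I_cm = (1/2)MR² = (1/2)(4.26)(0.24)² = 0.12269 kg·m²; centre at d = 0.63 + 0.24 = 0.87 m, so the parallel axis theorem gives I = 0.12269 + (4.26)(0.87)² = 3.3471 kg·m².
Point mass: I_cm = 0; centre at d = 0.63 + 0.24 + 0.24 = 1.11 m, so the parallel axis theorem gives I = 0 + (0.611)(1.11)² = 0.75281 kg·m².
Total I = 0.6271 + 1.6551 + 3.3471 + 0.75281 = 6.3821 kg·m².

6.38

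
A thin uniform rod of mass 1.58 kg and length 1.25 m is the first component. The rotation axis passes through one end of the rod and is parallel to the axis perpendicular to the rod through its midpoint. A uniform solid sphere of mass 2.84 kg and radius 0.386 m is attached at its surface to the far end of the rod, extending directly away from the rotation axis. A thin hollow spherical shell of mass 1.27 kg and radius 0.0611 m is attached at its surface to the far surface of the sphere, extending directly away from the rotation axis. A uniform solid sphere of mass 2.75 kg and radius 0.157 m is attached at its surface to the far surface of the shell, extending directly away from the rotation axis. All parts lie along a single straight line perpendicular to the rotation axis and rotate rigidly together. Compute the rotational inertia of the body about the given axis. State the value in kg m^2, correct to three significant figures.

Thin rod: I_cm = (1/12)ML² = (1/12)(1.58)(1.25)² = 0.20573 kg m^2; centre at d = 0.625 m, so I = I_cm + Md² gives I = 0.20573 + (1.58)(0.625)² = 0.82292 kg m^2.
Solid sphere: I_cm = (2/5)MR² = (2/5)(2.84)(0.386)² = 0.16926 kg m^2; centre at d = 0.625 + 0.625 + 0.386 = 1.636 m, so I = I_cm + Md² gives I = 0.16926 + (2.84)(1.636)² = 7.7705 kg m^2.
Spherical shell: I_cm = (2/3)MR² = (2/3)(1.27)(0.0611)² = 0.0031608 kg m^2; centre at d = 0.625 + 0.625 + 0.386 + 0.386 + 0.0611 = 2.0831 m, so I = I_cm + Md² gives I = 0.0031608 + (1.27)(2.0831)² = 5.5141 kg m^2.
Solid sphere: I_cm = (2/5)MR² = (2/5)(2.75)(0.157)² = 0.027114 kg m^2; centre at d = 0.625 + 0.625 + 0.386 + 0.386 + 0.0611 + 0.0611 + 0.157 = 2.3012 m, so I = I_cm + Md² gives I = 0.027114 + (2.75)(2.3012)² = 14.59 kg m^2.
Total I = 0.82292 + 7.7705 + 5.5141 + 14.59 = 28.697 kg m^2.

28.7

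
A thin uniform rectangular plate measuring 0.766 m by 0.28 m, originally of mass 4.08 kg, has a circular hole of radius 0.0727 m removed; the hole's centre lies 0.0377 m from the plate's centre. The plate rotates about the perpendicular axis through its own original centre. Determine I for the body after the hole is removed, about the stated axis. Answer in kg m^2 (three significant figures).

Unpierced body about its centre: I₀ = (1/12)M(a²+b²) = (1/12)(4.08)[(0.766)² + (0.28)²] = 0.22615 kg m^2.
The removed disk has mass m = M·πr²/(ab) = (4.08)·π(0.0727)²/(0.766·0.28) = 0.31586 kg (same uniform areal density).
Its moment of inertia about the rotation axis (parallel-axis theorem): I_hole = (1/2)mr² + md² = (1/2)(0.31586)(0.0727)² + (0.31586)(0.0377)² = 0.0012836 kg m^2.
Treating the hole as negative mass, I = I₀ − I_hole = 0.22615 − 0.0012836 = 0.22487 kg m^2.

0.225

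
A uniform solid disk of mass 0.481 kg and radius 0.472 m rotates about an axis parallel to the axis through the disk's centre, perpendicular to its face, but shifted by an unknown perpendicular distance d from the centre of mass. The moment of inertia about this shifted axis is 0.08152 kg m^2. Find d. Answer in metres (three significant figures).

About the centre-of-mass axis, I_cm = (1/2)MR² = (1/2)(0.481)(0.472)² = 0.05358 kg m^2.
Parallel axis theorem: I = I_cm + Md², so Md² = 0.08152 − 0.05358 = 0.02794 kg m^2.
d = √(0.02794 / 0.481) = 0.24102 m.

0.241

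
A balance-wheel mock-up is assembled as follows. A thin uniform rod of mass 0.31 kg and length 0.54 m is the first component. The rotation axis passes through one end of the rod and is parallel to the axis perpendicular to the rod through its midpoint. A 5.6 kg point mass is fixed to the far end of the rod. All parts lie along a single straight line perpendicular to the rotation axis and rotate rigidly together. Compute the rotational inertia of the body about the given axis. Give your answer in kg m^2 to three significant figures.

Thin rod: I_cm = (1/12)ML² = (1/12)(0.31)(0.54)² = 0.007533 kg m^2; centre at d = 0.27 m, so the parallel axis theorem gives I = 0.007533 + (0.31)(0.27)² = 0.030132 kg m^2.
Point mass: I_cm = 0; centre at d = 0.27 + 0.27 = 0.54 m, so the parallel axis theorem gives I = 0 + (5.6)(0.54)² = 1.633 kg m^2.
Total I = 0.030132 + 1.633 = 1.6631 kg m^2.

1.66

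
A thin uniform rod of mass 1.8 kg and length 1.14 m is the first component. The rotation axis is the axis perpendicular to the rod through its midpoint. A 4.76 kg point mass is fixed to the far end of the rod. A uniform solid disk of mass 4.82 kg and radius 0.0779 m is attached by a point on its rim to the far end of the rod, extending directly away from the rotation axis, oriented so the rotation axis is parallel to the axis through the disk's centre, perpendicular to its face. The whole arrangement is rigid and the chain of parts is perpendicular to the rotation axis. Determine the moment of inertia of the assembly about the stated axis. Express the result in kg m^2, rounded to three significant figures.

Thin rod: I_cm = (1/12)ML² = (1/12)(1.8)(1.14)² = 0.19494 kg m^2; axis through the centre, so I = 0.19494 kg m^2.
Point mass: I_cm = 0; centre at d = 0.57 m, so the parallel axis theorem gives I = 0 + (4.76)(0.57)² = 1.5465 kg m^2.
Solid disk: I_cm = (1/2)MR² = (1/2)(4.82)(0.0779)² = 0.014625 kg m^2; centre at d = 0.57 + 0.0779 = 0.6479 m, so the parallel axis theorem gives I = 0.014625 + (4.82)(0.6479)² = 2.0379 kg m^2.
Total I = 0.19494 + 1.5465 + 2.0379 = 3.7794 kg m^2.

3.78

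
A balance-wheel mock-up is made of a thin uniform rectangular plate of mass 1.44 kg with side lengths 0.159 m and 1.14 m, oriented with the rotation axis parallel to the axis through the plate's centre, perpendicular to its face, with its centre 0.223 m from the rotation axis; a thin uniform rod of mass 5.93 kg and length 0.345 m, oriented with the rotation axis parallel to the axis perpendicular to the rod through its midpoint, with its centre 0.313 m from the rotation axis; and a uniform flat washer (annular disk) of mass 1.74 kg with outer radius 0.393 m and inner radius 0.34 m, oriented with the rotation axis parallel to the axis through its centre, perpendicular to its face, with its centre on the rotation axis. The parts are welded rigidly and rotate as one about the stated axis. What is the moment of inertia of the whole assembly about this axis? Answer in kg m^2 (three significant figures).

Rectangular plate: I_cm = (1/12)M(a²+b²) = (1/12)(1.44)[(0.159)² + (1.14)²] = 0.15899 kg m^2; centre at d = 0.223 m, so the parallel axis theorem gives I = 0.15899 + (1.44)(0.223)² = 0.2306 kg m^2.
Thin rod: I_cm = (1/12)ML² = (1/12)(5.93)(0.345)² = 0.058818 kg m^2; centre at d = 0.313 m, so the parallel axis theorem gives I = 0.058818 + (5.93)(0.313)² = 0.63977 kg m^2.
Annular disk: I_cm = (1/2)M(R²+r²) = (1/2)(1.74)[(0.393)² + (0.34)²] = 0.23494 kg m^2; axis through the centre, so I = 0.23494 kg m^2.
Total I = 0.2306 + 0.63977 + 0.23494 = 1.1053 kg m^2.

1.11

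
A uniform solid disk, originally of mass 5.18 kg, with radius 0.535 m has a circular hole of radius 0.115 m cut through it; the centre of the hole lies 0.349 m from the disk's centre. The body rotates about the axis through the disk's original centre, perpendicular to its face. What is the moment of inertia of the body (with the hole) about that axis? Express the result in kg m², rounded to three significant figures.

0.711

Unpierced body about its centre: I₀ = (1/2)MR² = (1/2)(5.18)(0.535)² = 0.74132 kg m².
The removed disk has mass m = M·(r/R)² = (5.18)(0.115/0.535)² = 0.23934 kg (same uniform areal density).
Its moment of inertia about the rotation axis (parallel-axis theorem): I_hole = (1/2)mr² + md² = (1/2)(0.23934)(0.115)² + (0.23934)(0.349)² = 0.030735 kg m².
Treating the hole as negative mass, I = I₀ − I_hole = 0.74132 − 0.030735 = 0.71059 kg m².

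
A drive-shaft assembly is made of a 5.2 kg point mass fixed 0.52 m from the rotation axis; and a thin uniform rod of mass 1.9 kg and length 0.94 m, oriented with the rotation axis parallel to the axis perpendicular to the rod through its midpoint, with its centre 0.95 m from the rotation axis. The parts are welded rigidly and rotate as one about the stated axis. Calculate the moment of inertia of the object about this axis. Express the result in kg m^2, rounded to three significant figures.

Point mass: I_cm = 0; centre at d = 0.52 m, so I = I_cm + Md² gives I = 0 + (5.2)(0.52)² = 1.4061 kg m^2.
Thin rod: I_cm = (1/12)ML² = (1/12)(1.9)(0.94)² = 0.1399 kg m^2; centre at d = 0.95 m, so I = I_cm + Md² gives I = 0.1399 + (1.9)(0.95)² = 1.8547 kg m^2.
Total I = 1.4061 + 1.8547 = 3.2607 kg m^2.

3.26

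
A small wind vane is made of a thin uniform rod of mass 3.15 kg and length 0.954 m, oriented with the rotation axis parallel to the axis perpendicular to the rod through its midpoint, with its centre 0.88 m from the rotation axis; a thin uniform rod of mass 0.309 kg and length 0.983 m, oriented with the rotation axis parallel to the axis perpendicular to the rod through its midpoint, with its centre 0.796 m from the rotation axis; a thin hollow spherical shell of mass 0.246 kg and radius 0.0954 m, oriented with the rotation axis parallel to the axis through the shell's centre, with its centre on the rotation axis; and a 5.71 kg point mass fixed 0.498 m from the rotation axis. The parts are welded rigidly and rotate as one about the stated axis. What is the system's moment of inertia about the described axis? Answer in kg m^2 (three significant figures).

4.32

Thin rod: I_cm = (1/12)ML² = (1/12)(3.15)(0.954)² = 0.23891 kg m^2; centre at d = 0.88 m, so I = I_cm + Md² gives I = 0.23891 + (3.15)(0.88)² = 2.6783 kg m^2.
Thin rod: I_cm = (1/12)ML² = (1/12)(0.309)(0.983)² = 0.024882 kg m^2; centre at d = 0.796 m, so I = I_cm + Md² gives I = 0.024882 + (0.309)(0.796)² = 0.22067 kg m^2.
Spherical shell: I_cm = (2/3)MR² = (2/3)(0.246)(0.0954)² = 0.0014926 kg m^2; axis through the centre, so I = 0.0014926 kg m^2.
Point mass: I_cm = 0; centre at d = 0.498 m, so I = I_cm + Md² gives I = 0 + (5.71)(0.498)² = 1.4161 kg m^2.
Total I = 2.6783 + 0.22067 + 0.0014926 + 1.4161 = 4.3165 kg m^2.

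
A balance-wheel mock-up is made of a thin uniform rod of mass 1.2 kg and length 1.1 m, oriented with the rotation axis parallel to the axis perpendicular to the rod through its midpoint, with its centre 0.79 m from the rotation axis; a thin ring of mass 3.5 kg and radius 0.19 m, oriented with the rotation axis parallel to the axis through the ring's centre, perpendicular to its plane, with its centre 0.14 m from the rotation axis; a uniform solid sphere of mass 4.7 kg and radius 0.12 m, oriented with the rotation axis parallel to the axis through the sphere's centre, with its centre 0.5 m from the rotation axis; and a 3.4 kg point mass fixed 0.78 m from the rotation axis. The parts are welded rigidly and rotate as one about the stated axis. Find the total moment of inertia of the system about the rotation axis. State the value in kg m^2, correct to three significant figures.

4.34

Thin rod: I_cm = (1/12)ML² = (1/12)(1.2)(1.1)² = 0.121 kg m^2; centre at d = 0.79 m, so I = I_cm + Md² gives I = 0.121 + (1.2)(0.79)² = 0.86992 kg m^2.
Thin ring: I_cm = MR² = (3.5)(0.19)² = 0.12635 kg m^2; centre at d = 0.14 m, so I = I_cm + Md² gives I = 0.12635 + (3.5)(0.14)² = 0.19495 kg m^2.
Solid sphere: I_cm = (2/5)MR² = (2/5)(4.7)(0.12)² = 0.027072 kg m^2; centre at d = 0.5 m, so I = I_cm + Md² gives I = 0.027072 + (4.7)(0.5)² = 1.2021 kg m^2.
Point mass: I_cm = 0; centre at d = 0.78 m, so I = I_cm + Md² gives I = 0 + (3.4)(0.78)² = 2.0686 kg m^2.
Total I = 0.86992 + 0.19495 + 1.2021 + 2.0686 = 4.3355 kg m^2.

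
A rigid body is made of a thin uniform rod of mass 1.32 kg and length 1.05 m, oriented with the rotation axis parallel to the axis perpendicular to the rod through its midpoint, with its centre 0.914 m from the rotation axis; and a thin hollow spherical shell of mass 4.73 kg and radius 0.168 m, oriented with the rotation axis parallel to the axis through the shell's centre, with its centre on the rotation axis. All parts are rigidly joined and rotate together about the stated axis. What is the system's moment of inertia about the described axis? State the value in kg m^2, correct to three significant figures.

Thin rod: I_cm = (1/12)ML² = (1/12)(1.32)(1.05)² = 0.12128 kg m^2; centre at d = 0.914 m, so I = I_cm + Md² gives I = 0.12128 + (1.32)(0.914)² = 1.224 kg m^2.
Spherical shell: I_cm = (2/3)MR² = (2/3)(4.73)(0.168)² = 0.089 kg m^2; axis through the centre, so I = 0.089 kg m^2.
Total I = 1.224 + 0.089 = 1.313 kg m^2.

1.31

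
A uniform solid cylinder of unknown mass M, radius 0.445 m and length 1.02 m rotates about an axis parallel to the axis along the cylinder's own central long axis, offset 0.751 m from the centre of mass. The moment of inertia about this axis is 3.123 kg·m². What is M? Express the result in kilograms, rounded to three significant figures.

I = I_cm + Md² = (1/2)MR² + Md² = M·[0.5·(0.445)² + (0.751)²] = M·0.66301.
So M = 3.123 / 0.66301 = 4.7103 kg.

4.71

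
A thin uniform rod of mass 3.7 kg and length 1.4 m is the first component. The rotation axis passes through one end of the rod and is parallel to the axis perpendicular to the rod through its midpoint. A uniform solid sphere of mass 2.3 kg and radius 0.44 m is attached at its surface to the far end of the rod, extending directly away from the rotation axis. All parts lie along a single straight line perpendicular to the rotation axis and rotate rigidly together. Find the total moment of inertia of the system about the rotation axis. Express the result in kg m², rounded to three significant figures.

10.4

Thin rod: I_cm = (1/12)ML² = (1/12)(3.7)(1.4)² = 0.60433 kg m²; centre at d = 0.7 m, so I = I_cm + Md² gives I = 0.60433 + (3.7)(0.7)² = 2.4173 kg m².
Solid sphere: I_cm = (2/5)MR² = (2/5)(2.3)(0.44)² = 0.17811 kg m²; centre at d = 0.7 + 0.7 + 0.44 = 1.84 m, so I = I_cm + Md² gives I = 0.17811 + (2.3)(1.84)² = 7.965 kg m².
Total I = 2.4173 + 7.965 = 10.382 kg m².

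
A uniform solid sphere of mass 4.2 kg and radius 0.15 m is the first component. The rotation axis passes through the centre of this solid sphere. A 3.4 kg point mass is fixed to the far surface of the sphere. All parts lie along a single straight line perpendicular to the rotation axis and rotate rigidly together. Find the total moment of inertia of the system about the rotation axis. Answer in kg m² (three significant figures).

Solid sphere: I_cm = (2/5)MR² = (2/5)(4.2)(0.15)² = 0.0378 kg m²; axis through the centre, so I = 0.0378 kg m².
Point mass: I_cm = 0; centre at d = 0.15 m, so I = I_cm + Md² gives I = 0 + (3.4)(0.15)² = 0.0765 kg m².
Total I = 0.0378 + 0.0765 = 0.1143 kg m².

0.114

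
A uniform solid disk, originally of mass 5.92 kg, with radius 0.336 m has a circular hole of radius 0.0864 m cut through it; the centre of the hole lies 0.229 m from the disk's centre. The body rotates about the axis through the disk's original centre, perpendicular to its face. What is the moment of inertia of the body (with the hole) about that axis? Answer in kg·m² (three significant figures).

Unpierced body about its centre: I₀ = (1/2)MR² = (1/2)(5.92)(0.336)² = 0.33417 kg·m².
The removed disk has mass m = M·(r/R)² = (5.92)(0.0864/0.336)² = 0.39144 kg (same uniform areal density).
Its moment of inertia about the rotation axis (parallel-axis theorem): I_hole = (1/2)mr² + md² = (1/2)(0.39144)(0.0864)² + (0.39144)(0.229)² = 0.021989 kg·m².
Treating the hole as negative mass, I = I₀ − I_hole = 0.33417 − 0.021989 = 0.31218 kg·m².

0.312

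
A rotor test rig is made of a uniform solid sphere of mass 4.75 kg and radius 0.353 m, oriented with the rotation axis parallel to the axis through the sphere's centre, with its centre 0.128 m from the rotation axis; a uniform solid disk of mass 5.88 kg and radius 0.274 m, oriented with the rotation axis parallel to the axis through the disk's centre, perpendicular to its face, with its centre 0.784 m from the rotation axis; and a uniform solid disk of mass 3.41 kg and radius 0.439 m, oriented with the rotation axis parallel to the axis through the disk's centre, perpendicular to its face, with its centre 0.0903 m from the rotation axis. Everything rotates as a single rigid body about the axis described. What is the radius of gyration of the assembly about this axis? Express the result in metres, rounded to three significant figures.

0.567

Solid sphere: I_cm = (2/5)MR² = (2/5)(4.75)(0.353)² = 0.23676 kg·m²; centre at d = 0.128 m, so I = I_cm + Md² gives I = 0.23676 + (4.75)(0.128)² = 0.31458 kg·m².
Solid disk: I_cm = (1/2)MR² = (1/2)(5.88)(0.274)² = 0.22072 kg·m²; centre at d = 0.784 m, so I = I_cm + Md² gives I = 0.22072 + (5.88)(0.784)² = 3.8349 kg·m².
Solid disk: I_cm = (1/2)MR² = (1/2)(3.41)(0.439)² = 0.32859 kg·m²; centre at d = 0.0903 m, so I = I_cm + Md² gives I = 0.32859 + (3.41)(0.0903)² = 0.35639 kg·m².
Total I = 4.5059 kg·m²; total mass M = 14.04 kg.
k = √(I/M) = √(4.5059/14.04) = 0.56651 m.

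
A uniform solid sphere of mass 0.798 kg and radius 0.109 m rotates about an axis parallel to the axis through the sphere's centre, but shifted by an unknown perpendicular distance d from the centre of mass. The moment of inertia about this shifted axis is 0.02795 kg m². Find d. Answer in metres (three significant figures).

0.174

About the centre-of-mass axis, I_cm = (2/5)MR² = (2/5)(0.798)(0.109)² = 0.0037924 kg m².
Parallel axis theorem: I = I_cm + Md², so Md² = 0.02795 − 0.0037924 = 0.024158 kg m².
d = √(0.024158 / 0.798) = 0.17399 m.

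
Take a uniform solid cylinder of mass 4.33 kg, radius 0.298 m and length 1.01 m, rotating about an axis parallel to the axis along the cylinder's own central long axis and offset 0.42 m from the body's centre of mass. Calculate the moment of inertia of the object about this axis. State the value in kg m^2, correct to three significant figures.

0.956

I_cm = (1/2)MR² = (1/2)(4.33)(0.298)² = 0.19226 kg m^2; centre at d = 0.42 m, so I = I_cm + Md² gives I = 0.19226 + (4.33)(0.42)² = 0.95607 kg m^2.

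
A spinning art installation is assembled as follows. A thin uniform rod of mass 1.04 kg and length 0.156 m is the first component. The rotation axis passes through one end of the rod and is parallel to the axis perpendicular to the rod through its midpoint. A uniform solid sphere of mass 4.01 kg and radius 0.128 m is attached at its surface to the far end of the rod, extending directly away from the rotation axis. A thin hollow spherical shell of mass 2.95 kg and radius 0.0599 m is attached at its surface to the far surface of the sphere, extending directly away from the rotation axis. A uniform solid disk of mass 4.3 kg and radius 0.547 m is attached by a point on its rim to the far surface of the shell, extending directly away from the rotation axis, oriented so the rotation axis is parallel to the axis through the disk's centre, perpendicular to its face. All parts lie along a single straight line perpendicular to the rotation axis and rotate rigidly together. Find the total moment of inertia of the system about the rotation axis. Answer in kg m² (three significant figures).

Thin rod: I_cm = (1/12)ML² = (1/12)(1.04)(0.156)² = 0.0021091 kg m²; centre at d = 0.078 m, so the parallel axis theorem gives I = 0.0021091 + (1.04)(0.078)² = 0.0084365 kg m².
Solid sphere: I_cm = (2/5)MR² = (2/5)(4.01)(0.128)² = 0.02628 kg m²; centre at d = 0.078 + 0.078 + 0.128 = 0.284 m, so the parallel axis theorem gives I = 0.02628 + (4.01)(0.284)² = 0.34971 kg m².
Spherical shell: I_cm = (2/3)MR² = (2/3)(2.95)(0.0599)² = 0.0070564 kg m²; centre at d = 0.078 + 0.078 + 0.128 + 0.128 + 0.0599 = 0.4719 m, so the parallel axis theorem gives I = 0.0070564 + (2.95)(0.4719)² = 0.66399 kg m².
Solid disk: I_cm = (1/2)MR² = (1/2)(4.3)(0.547)² = 0.6433 kg m²; centre at d = 0.078 + 0.078 + 0.128 + 0.128 + 0.0599 + 0.0599 + 0.547 = 1.0788 m, so the parallel axis theorem gives I = 0.6433 + (4.3)(1.0788)² = 5.6477 kg m².
Total I = 0.0084365 + 0.34971 + 0.66399 + 5.6477 = 6.6698 kg m².

6.67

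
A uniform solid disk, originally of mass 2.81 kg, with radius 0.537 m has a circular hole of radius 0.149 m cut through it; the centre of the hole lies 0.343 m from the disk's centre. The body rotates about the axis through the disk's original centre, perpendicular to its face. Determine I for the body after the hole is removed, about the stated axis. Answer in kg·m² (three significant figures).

0.377

Unpierced body about its centre: I₀ = (1/2)MR² = (1/2)(2.81)(0.537)² = 0.40516 kg·m².
The removed disk has mass m = M·(r/R)² = (2.81)(0.149/0.537)² = 0.21634 kg (same uniform areal density).
Its moment of inertia about the rotation axis (parallel-axis theorem): I_hole = (1/2)mr² + md² = (1/2)(0.21634)(0.149)² + (0.21634)(0.343)² = 0.027853 kg·m².
Treating the hole as negative mass, I = I₀ − I_hole = 0.40516 − 0.027853 = 0.37731 kg·m².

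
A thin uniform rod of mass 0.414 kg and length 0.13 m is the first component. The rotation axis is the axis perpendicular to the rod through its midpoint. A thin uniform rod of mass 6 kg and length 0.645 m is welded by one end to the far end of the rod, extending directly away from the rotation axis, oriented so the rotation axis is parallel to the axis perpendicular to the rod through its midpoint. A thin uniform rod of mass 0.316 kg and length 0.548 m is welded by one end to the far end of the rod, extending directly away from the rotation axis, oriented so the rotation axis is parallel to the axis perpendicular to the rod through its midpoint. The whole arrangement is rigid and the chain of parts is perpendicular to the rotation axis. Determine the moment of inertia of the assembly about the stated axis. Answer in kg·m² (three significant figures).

Thin rod: I_cm = (1/12)ML² = (1/12)(0.414)(0.13)² = 0.00058305 kg·m²; axis through the centre, so I = 0.00058305 kg·m².
Thin rod: I_cm = (1/12)ML² = (1/12)(6)(0.645)² = 0.20801 kg·m²; centre at d = 0.065 + 0.3225 = 0.3875 m, so the parallel axis theorem gives I = 0.20801 + (6)(0.3875)² = 1.109 kg·m².
Thin rod: I_cm = (1/12)ML² = (1/12)(0.316)(0.548)² = 0.007908 kg·m²; centre at d = 0.065 + 0.3225 + 0.3225 + 0.274 = 0.984 m, so the parallel axis theorem gives I = 0.007908 + (0.316)(0.984)² = 0.31388 kg·m².
Total I = 0.00058305 + 1.109 + 0.31388 = 1.4234 kg·m².

1.42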